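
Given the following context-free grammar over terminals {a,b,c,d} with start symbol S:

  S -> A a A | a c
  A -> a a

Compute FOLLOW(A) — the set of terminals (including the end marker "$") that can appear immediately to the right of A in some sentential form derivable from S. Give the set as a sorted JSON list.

FIRST sets, iterate to fixpoint:
[1]
  A via A→a a: +{a}
  S via S→A a A: +{a}
  FIRST(S)={a}  FIRST(A)={a}
[2] — fixpoint
  FIRST(S)={a}  FIRST(A)={a}

FOLLOW iteration:
initialize: $ ∈ FOLLOW(S)
round 1:
  S→A a A: FOLLOW(A) ⊇ FIRST(a) = {a}; new: +{a}
  S→A a A: FOLLOW(A) ⊇ FOLLOW(S) ⊇ {$}; new: +{$}
  FOLLOW[S]={$}  FOLLOW[A]={$,a}
round 2: done
  FOLLOW[S]={$}  FOLLOW[A]={$,a}

FOLLOW(A) = ["$", "a"]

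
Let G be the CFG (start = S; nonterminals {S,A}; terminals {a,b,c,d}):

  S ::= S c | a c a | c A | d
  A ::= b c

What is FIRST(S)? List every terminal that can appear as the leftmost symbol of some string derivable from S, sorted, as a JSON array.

FIRST iteration:
pass 1:
  A via A→b c: +{b}
  S via S→a c a: +{a}
  S via S→c A: +{c}
  S via S→d: +{d}
  FIRST[S]={a,c,d}  FIRST[A]={b}
pass 2: — fixpoint
  FIRST[S]={a,c,d}  FIRST[A]={b}

FIRST(S) = ["a", "c", "d"]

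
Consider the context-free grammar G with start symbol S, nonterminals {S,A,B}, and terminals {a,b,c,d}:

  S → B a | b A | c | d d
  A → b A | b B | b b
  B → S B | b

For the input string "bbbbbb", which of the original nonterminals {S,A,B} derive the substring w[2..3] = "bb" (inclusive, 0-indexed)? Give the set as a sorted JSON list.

Convert to CNF:
  S -> B T1 | T0 A | T2 T2 | c
  A -> T0 A | T0 B | T0 T0
  B -> S B | b
  T0 -> b
  T1 -> a
  T2 -> d

Fill CYK table bottom-up (cells [i..j] with 2 ≤ i ≤ j ≤ 3 only):
  T[2,2] 'b' = {B,T0}  orig:{B}
  T[3,3] 'b' = {B,T0}  orig:{B}
  T[2,3] 'bb' = {A}

Original NTs in T[2,3] deriving "bb": ["A"]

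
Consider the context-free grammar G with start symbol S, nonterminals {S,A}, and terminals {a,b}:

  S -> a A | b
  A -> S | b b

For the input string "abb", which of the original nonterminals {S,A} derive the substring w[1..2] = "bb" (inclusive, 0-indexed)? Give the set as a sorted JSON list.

CNF form of G:
  S -> T0 A | b
  A -> T0 A | T1 T1 | b
  T0 -> a
  T1 -> b

CYK table (by increasing span), restricted to cells inside w[1..2]:
  T[1,1] 'b' = {A,S,T1}  orig:{A,S}
  T[2,2] 'b' = {A,S,T1}  orig:{A,S}
  T[1,2] 'bb' = {A}

Original NTs in T[1,2] deriving "bb": ["A"]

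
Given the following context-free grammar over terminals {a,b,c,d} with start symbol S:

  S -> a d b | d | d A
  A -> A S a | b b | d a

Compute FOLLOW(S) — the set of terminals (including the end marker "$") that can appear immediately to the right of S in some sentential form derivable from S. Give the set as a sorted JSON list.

Compute FIRST by fixpoint:
[1]
  A via A→b b: +{b}
  A via A→d a: +{d}
  S via S→a d b: +{a}
  S via S→d: +{d}
  FIRST(S)={a,d}  FIRST(A)={b,d}
[2] (stable)
  FIRST(S)={a,d}  FIRST(A)={b,d}

FOLLOW sets:
seed FOLLOW(S) with $
[1]
  A→A S a: FOLLOW(A) ⊇ FIRST(S) = {a,d}; new: +{a,d}
  A→A S a: FOLLOW(S) ⊇ FIRST(a) = {a}; new: +{a}
  S→d A: FOLLOW(A) ⊇ FOLLOW(S) ⊇ {$,a}; new: +{$}
  S: {$,a}  A: {$,a,d}
[2] (no change)
  S: {$,a}  A: {$,a,d}

FOLLOW(S) = ["$", "a"]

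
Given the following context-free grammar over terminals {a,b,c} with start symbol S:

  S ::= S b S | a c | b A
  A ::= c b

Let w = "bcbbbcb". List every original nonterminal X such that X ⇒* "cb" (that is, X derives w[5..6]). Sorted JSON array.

Convert to CNF:
  S -> S X3 | T1 A | T2 T0
  A -> T0 T1
  T0 -> c
  T1 -> b
  T2 -> a
  X3 -> T1 S

Fill CYK table bottom-up — only the sub-triangle for w[5..6]:
  T[5,5] 'c' = {T0}  orig:{}
  T[6,6] 'b' = {T1}  orig:{}
  T[5,6] 'cb' = {A}

Original NTs in T[5,6] deriving "cb": ["A"]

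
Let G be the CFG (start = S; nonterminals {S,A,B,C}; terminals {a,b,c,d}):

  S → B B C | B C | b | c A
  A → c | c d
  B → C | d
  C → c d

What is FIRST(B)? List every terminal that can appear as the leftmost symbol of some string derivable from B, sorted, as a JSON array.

FIRST sets, iterate to fixpoint:
iter 1:
  A via A→c: +{c}
  B via B→d: +{d}
  C via C→c d: +{c}
  S via S→B B C: +{d}
  S via S→b: +{b}
  S via S→c A: +{c}
  FIRST(S)={b,c,d}  FIRST(A)={c}  FIRST(B)={d}  FIRST(C)={c}
iter 2:
  B via B→C: +{c}
  FIRST(S)={b,c,d}  FIRST(A)={c}  FIRST(B)={c,d}  FIRST(C)={c}
iter 3: (stable)
  FIRST(S)={b,c,d}  FIRST(A)={c}  FIRST(B)={c,d}  FIRST(C)={c}

FIRST(B) = ["c", "d"]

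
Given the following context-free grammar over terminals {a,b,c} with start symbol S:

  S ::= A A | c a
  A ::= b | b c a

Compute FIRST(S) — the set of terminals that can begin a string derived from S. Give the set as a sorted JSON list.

Compute FIRST by fixpoint:
pass 1:
  A via A→b: +{b}
  S via S→A A: +{b}
  S via S→c a: +{c}
  FIRST[S]={b,c}  FIRST[A]={b}
pass 2: done
  FIRST[S]={b,c}  FIRST[A]={b}

FIRST(S) = ["b", "c"]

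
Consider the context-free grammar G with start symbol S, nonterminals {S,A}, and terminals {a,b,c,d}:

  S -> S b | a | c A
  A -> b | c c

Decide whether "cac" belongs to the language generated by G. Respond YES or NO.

Convert to CNF:
  S -> S T1 | T0 A | a
  A -> T0 T0 | b
  T0 -> c
  T1 -> b

CYK table (by increasing span):
  cell(0,0) c: {T0}  orig:{}
  cell(1,1) a: {S}
  cell(2,2) c: {T0}  orig:{}
  cell(0,1) ca: ∅
  cell(1,2) ac: ∅
  cell(0,2) cac: ∅

S ∉ T[0,2] ⇒ NO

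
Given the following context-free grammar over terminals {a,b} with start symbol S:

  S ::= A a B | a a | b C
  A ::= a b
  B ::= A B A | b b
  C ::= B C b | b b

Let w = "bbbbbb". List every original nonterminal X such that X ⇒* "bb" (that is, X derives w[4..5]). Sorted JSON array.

CNF form of G:
  S -> A X4 | T0 T0 | T1 C
  A -> T0 T1
  B -> A X2 | T1 T1
  C -> B X3 | T1 T1
  T0 -> a
  T1 -> b
  X2 -> B A
  X3 -> C T1
  X4 -> T0 B

CYK fill — only the sub-triangle for w[4..5]:
  T[4,4] 'b' = {T1}  orig:{}
  T[5,5] 'b' = {T1}  orig:{}
  T[4,5] 'bb' = {B,C}

Original NTs in T[4,5] deriving "bb": ["B", "C"]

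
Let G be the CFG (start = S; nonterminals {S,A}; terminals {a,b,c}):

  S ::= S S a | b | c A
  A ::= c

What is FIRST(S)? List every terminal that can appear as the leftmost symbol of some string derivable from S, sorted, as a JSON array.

FIRST sets, iterate to fixpoint:
pass 1:
  A via A→c: +{c}
  S via S→b: +{b}
  S via S→c A: +{c}
  FIRST[S]={b,c}  FIRST[A]={c}
pass 2: — fixpoint
  FIRST[S]={b,c}  FIRST[A]={c}

FIRST(S) = ["b", "c"]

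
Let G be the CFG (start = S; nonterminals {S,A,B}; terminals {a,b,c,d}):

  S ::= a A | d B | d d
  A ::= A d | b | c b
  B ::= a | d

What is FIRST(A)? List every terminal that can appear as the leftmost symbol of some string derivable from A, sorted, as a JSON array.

FIRST iteration:
iter 1:
  A via A→b: +{b}
  A via A→c b: +{c}
  B via B→a: +{a}
  B via B→d: +{d}
  S via S→a A: +{a}
  S via S→d B: +{d}
  FIRST(S)={a,d}  FIRST(A)={b,c}  FIRST(B)={a,d}
iter 2: — fixpoint
  FIRST(S)={a,d}  FIRST(A)={b,c}  FIRST(B)={a,d}

FIRST(A) = ["b", "c"]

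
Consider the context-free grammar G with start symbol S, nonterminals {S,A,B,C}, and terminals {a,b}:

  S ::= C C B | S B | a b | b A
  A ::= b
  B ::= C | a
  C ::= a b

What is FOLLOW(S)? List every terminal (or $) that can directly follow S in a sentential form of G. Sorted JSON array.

FIRST sets, iterate to fixpoint:
[1]
  A via A→b: +{b}
  B via B→a: +{a}
  C via C→a b: +{a}
  S via S→C C B: +{a}
  S via S→b A: +{b}
  FIRST[S]={a,b}  FIRST[A]={b}  FIRST[B]={a}  FIRST[C]={a}
[2] — fixpoint
  FIRST[S]={a,b}  FIRST[A]={b}  FIRST[B]={a}  FIRST[C]={a}

FOLLOW sets:
seed FOLLOW(S) with $
pass 1:
  S→C C B: FOLLOW(C) ⊇ FIRST(C) = {a}; new: +{a}
  S→C C B: FOLLOW(B) ⊇ FOLLOW(S) ⊇ {$}; new: +{$}
  S→S B: FOLLOW(S) ⊇ FIRST(B) = {a}; new: +{a}
  S→S B: FOLLOW(B) ⊇ FOLLOW(S) ⊇ {$,a}; new: +{a}
  S→b A: FOLLOW(A) ⊇ FOLLOW(S) ⊇ {$,a}; new: +{$,a}
  FOLLOW(S)={$,a}  FOLLOW(A)={$,a}  FOLLOW(B)={$,a}  FOLLOW(C)={a}
pass 2:
  B→C: FOLLOW(C) ⊇ FOLLOW(B) ⊇ {$,a}; new: +{$}
  FOLLOW(S)={$,a}  FOLLOW(A)={$,a}  FOLLOW(B)={$,a}  FOLLOW(C)={$,a}
pass 3: (stable)
  FOLLOW(S)={$,a}  FOLLOW(A)={$,a}  FOLLOW(B)={$,a}  FOLLOW(C)={$,a}

FOLLOW(S) = ["$", "a"]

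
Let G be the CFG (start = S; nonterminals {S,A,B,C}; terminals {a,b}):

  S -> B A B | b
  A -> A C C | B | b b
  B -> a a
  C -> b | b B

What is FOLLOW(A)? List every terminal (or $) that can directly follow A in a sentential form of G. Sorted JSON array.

Compute FIRST by fixpoint:
iter 1:
  A via A→b b: +{b}
  B via B→a a: +{a}
  C via C→b: +{b}
  S via S→B A B: +{a}
  S via S→b: +{b}
  FIRST(S)={a,b}  FIRST(A)={b}  FIRST(B)={a}  FIRST(C)={b}
iter 2:
  A via A→B: +{a}
  FIRST(S)={a,b}  FIRST(A)={a,b}  FIRST(B)={a}  FIRST(C)={b}
iter 3: — fixpoint
  FIRST(S)={a,b}  FIRST(A)={a,b}  FIRST(B)={a}  FIRST(C)={b}

FOLLOW iteration:
initialize: $ ∈ FOLLOW(S)
pass 1:
  A→A C C: FOLLOW(A) ⊇ FIRST(C) = {b}; new: +{b}
  A→A C C: FOLLOW(C) ⊇ FIRST(C) = {b}; new: +{b}
  A→B: FOLLOW(B) ⊇ FOLLOW(A) ⊇ {b}; new: +{b}
  S→B A B: FOLLOW(B) ⊇ FIRST(A) = {a,b}; new: +{a}
  S→B A B: FOLLOW(A) ⊇ FIRST(B) = {a}; new: +{a}
  S→B A B: FOLLOW(B) ⊇ FOLLOW(S) ⊇ {$}; new: +{$}
  S: {$}  A: {a,b}  B: {$,a,b}  C: {b}
pass 2:
  A→A C C: FOLLOW(C) ⊇ FOLLOW(A) ⊇ {a,b}; new: +{a}
  S: {$}  A: {a,b}  B: {$,a,b}  C: {a,b}
pass 3: done
  S: {$}  A: {a,b}  B: {$,a,b}  C: {a,b}

FOLLOW(A) = ["a", "b"]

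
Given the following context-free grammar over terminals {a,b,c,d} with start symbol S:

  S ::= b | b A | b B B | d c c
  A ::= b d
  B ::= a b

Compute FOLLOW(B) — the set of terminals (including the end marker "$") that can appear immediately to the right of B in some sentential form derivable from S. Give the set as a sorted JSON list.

Compute FIRST by fixpoint:
iter 1:
  A via A→b d: +{b}
  B via B→a b: +{a}
  S via S→b: +{b}
  S via S→d c c: +{d}
  FIRST(S)={b,d}  FIRST(A)={b}  FIRST(B)={a}
iter 2: — fixpoint
  FIRST(S)={b,d}  FIRST(A)={b}  FIRST(B)={a}

FOLLOW sets:
seed FOLLOW(S) with $
iter 1:
  S→b A: FOLLOW(A) ⊇ FOLLOW(S) ⊇ {$}; new: +{$}
  S→b B B: FOLLOW(B) ⊇ FIRST(B) = {a}; new: +{a}
  S→b B B: FOLLOW(B) ⊇ FOLLOW(S) ⊇ {$}; new: +{$}
  FOLLOW[S]={$}  FOLLOW[A]={$}  FOLLOW[B]={$,a}
iter 2: done
  FOLLOW[S]={$}  FOLLOW[A]={$}  FOLLOW[B]={$,a}

FOLLOW(B) = ["$", "a"]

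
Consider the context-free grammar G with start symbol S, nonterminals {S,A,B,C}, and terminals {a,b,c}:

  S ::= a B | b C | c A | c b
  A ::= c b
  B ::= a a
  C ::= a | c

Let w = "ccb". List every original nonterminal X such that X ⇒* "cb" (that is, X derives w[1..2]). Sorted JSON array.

Convert to CNF:
  S -> T0 A | T0 T1 | T1 C | T2 B
  A -> T0 T1
  B -> T2 T2
  C -> a | c
  T0 -> c
  T1 -> b
  T2 -> a

CYK fill (cells [i..j] with 1 ≤ i ≤ j ≤ 2 only):
  [1..1]={C,T0}  "c"  orig:{C}
  [2..2]={T1}  "b"  orig:{}
  [1..2]={A,S}  "cb"

Original NTs in T[1,2] deriving "cb": ["A", "S"]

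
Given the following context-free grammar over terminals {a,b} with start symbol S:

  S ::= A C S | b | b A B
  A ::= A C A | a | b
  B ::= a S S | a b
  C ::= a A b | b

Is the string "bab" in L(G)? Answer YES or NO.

CNF form of G:
  S -> A X5 | T1 X6 | b
  A -> A X2 | a | b
  B -> T0 T1 | T0 X3
  C -> T0 X4 | b
  T0 -> a
  T1 -> b
  X2 -> C A
  X3 -> S S
  X4 -> A T1
  X5 -> C S
  X6 -> A B

CYK fill:
  cell(0,0) b: {A,C,S,T1}  orig:{A,C,S}
  cell(1,1) a: {A,T0}  orig:{A}
  cell(2,2) b: {A,C,S,T1}  orig:{A,C,S}
  cell(0,1) ba: {X2}  orig:{}
  cell(1,2) ab: {B,X4}  orig:{B}
  cell(0,2) bab: {X6}  orig:{}

S ∉ T[0,2] ⇒ NO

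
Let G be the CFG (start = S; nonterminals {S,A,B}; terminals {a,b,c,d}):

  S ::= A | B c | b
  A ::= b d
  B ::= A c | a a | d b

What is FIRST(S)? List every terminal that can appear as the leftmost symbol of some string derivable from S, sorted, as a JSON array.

FIRST iteration:
[1]
  A via A→b d: +{b}
  B via B→A c: +{b}
  B via B→a a: +{a}
  B via B→d b: +{d}
  S via S→A: +{b}
  S via S→B c: +{a,d}
  FIRST(S)={a,b,d}  FIRST(A)={b}  FIRST(B)={a,b,d}
[2] (stable)
  FIRST(S)={a,b,d}  FIRST(A)={b}  FIRST(B)={a,b,d}

FIRST(S) = ["a", "b", "d"]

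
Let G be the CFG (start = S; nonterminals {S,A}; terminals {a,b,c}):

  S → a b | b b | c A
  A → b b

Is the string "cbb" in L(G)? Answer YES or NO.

CNF form of G:
  S -> T0 T0 | T1 T0 | T2 A
  A -> T0 T0
  T0 -> b
  T1 -> a
  T2 -> c

CYK table (by increasing span):
  T[0,0] 'c' = {T2}  orig:{}
  T[1,1] 'b' = {T0}  orig:{}
  T[2,2] 'b' = {T0}  orig:{}
  T[0,1] 'cb' = ∅
  T[1,2] 'bb' = {A,S}
  T[0,2] 'cbb' = {S}

S ∈ T[0,2] ⇒ YES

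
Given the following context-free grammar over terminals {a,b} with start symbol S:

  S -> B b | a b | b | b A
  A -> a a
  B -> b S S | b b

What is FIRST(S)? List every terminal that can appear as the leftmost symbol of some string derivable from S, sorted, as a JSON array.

FIRST sets, iterate to fixpoint:
[1]
  A via A→a a: +{a}
  B via B→b S S: +{b}
  S via S→B b: +{b}
  S via S→a b: +{a}
  FIRST(S)={a,b}  FIRST(A)={a}  FIRST(B)={b}
[2] done
  FIRST(S)={a,b}  FIRST(A)={a}  FIRST(B)={b}

FIRST(S) = ["a", "b"]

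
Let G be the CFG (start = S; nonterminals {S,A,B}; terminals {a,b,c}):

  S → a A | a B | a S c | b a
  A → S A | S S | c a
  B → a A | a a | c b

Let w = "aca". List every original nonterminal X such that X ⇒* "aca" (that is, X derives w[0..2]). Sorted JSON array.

Convert to CNF:
  S -> T1 A | T1 B | T1 X3 | T2 T1
  A -> S A | S S | T0 T1
  B -> T0 T2 | T1 A | T1 T1
  T0 -> c
  T1 -> a
  T2 -> b
  X3 -> S T0

CYK table (by increasing span) — only the sub-triangle for w[0..2]:
  cell(0,0) a: {T1}  orig:{}
  cell(1,1) c: {T0}  orig:{}
  cell(2,2) a: {T1}  orig:{}
  cell(0,1) ac: ∅
  cell(1,2) ca: {A}
  cell(0,2) aca: {B,S}

Original NTs in T[0,2] deriving "aca": ["B", "S"]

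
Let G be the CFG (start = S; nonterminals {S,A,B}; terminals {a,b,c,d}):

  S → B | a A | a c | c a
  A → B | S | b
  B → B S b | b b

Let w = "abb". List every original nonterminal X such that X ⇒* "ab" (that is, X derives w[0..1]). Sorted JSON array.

Convert to CNF:
  S -> B X5 | T0 T0 | T1 A | T1 T2 | T2 T1
  A -> B X3 | T0 T0 | T1 A | T1 T2 | T2 T1 | b
  B -> B X4 | T0 T0
  T0 -> b
  T1 -> a
  T2 -> c
  X3 -> S T0
  X4 -> S T0
  X5 -> S T0

CYK fill — only the sub-triangle for w[0..1]:
  [0..0]={T1}  "a"  orig:{}
  [1..1]={A,T0}  "b"  orig:{A}
  [0..1]={A,S}  "ab"

Original NTs in T[0,1] deriving "ab": ["A", "S"]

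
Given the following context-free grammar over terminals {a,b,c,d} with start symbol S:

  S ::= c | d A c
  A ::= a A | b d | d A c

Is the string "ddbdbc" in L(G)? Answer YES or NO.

CNF form of G:
  S -> T2 X5 | c
  A -> T0 A | T1 T2 | T2 X4
  T0 -> a
  T1 -> b
  T2 -> d
  T3 -> c
  X4 -> A T3
  X5 -> A T3

CYK fill:
  T[0,0] 'd' = {T2}  orig:{}
  T[1,1] 'd' = {T2}  orig:{}
  T[2,2] 'b' = {T1}  orig:{}
  T[3,3] 'd' = {T2}  orig:{}
  T[4,4] 'b' = {T1}  orig:{}
  T[5,5] 'c' = {S,T3}  orig:{S}
  T[0,1] 'dd' = ∅
  T[1,2] 'db' = ∅
  T[2,3] 'bd' = {A}
  T[3,4] 'db' = ∅
  T[4,5] 'bc' = ∅
  T[0,2] 'ddb' = ∅
  T[1,3] 'dbd' = ∅
  T[2,4] 'bdb' = ∅
  T[3,5] 'dbc' = ∅
  T[0,3] 'ddbd' = ∅
  T[1,4] 'dbdb' = ∅
  T[2,5] 'bdbc' = ∅
  T[0,4] 'ddbdb' = ∅
  T[1,5] 'dbdbc' = ∅
  T[0,5] 'ddbdbc' = ∅

S ∉ T[0,5] ⇒ NO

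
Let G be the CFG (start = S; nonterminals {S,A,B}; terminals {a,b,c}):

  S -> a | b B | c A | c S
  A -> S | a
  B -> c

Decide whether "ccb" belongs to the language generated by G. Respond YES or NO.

Convert to CNF:
  S -> T0 B | T1 A | T1 S | a
  A -> T0 B | T1 A | T1 S | a
  B -> c
  T0 -> b
  T1 -> c

CYK table (by increasing span):
  T[0,0] 'c' = {B,T1}  orig:{B}
  T[1,1] 'c' = {B,T1}  orig:{B}
  T[2,2] 'b' = {T0}  orig:{}
  T[0,1] 'cc' = ∅
  T[1,2] 'cb' = ∅
  T[0,2] 'ccb' = ∅

S ∉ T[0,2] ⇒ NO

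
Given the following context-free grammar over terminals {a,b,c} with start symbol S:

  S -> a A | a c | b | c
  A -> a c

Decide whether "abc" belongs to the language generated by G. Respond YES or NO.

Convert to CNF:
  S -> T0 A | T0 T1 | b | c
  A -> T0 T1
  T0 -> a
  T1 -> c

CYK table (by increasing span):
  cell(0,0) a: {T0}  orig:{}
  cell(1,1) b: {S}
  cell(2,2) c: {S,T1}  orig:{S}
  cell(0,1) ab: ∅
  cell(1,2) bc: ∅
  cell(0,2) abc: ∅

S ∉ T[0,2] ⇒ NO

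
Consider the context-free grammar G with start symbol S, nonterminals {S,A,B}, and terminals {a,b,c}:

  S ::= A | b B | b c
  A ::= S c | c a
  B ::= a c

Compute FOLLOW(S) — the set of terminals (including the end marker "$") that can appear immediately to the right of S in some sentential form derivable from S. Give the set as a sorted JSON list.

FIRST iteration:
round 1:
  A via A→c a: +{c}
  B via B→a c: +{a}
  S via S→A: +{c}
  S via S→b B: +{b}
  S: {b,c}  A: {c}  B: {a}
round 2:
  A via A→S c: +{b}
  S: {b,c}  A: {b,c}  B: {a}
round 3: — fixpoint
  S: {b,c}  A: {b,c}  B: {a}

FOLLOW iteration:
initialize: $ ∈ FOLLOW(S)
[1]
  A→S c: FOLLOW(S) ⊇ FIRST(c) = {c}; new: +{c}
  S→A: FOLLOW(A) ⊇ FOLLOW(S) ⊇ {$,c}; new: +{$,c}
  S→b B: FOLLOW(B) ⊇ FOLLOW(S) ⊇ {$,c}; new: +{$,c}
  S: {$,c}  A: {$,c}  B: {$,c}
[2] (stable)
  S: {$,c}  A: {$,c}  B: {$,c}

FOLLOW(S) = ["$", "c"]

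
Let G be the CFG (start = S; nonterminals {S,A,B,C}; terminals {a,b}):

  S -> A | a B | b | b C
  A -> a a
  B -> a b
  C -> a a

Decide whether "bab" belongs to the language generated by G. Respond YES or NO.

CNF form of G:
  S -> T0 B | T0 T0 | T1 C | b
  A -> T0 T0
  B -> T0 T1
  C -> T0 T0
  T0 -> a
  T1 -> b

CYK fill:
  [0..0]={S,T1}  "b"  orig:{S}
  [1..1]={T0}  "a"  orig:{}
  [2..2]={S,T1}  "b"  orig:{S}
  [0..1]=∅  "ba"
  [1..2]={B}  "ab"
  [0..2]=∅  "bab"

S ∉ T[0,2] ⇒ NO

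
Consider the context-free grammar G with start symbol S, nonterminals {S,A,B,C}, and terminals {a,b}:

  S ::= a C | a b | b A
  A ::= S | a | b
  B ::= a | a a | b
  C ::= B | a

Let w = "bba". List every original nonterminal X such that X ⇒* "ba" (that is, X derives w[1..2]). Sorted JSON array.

Convert to CNF:
  S -> T0 C | T0 T1 | T1 A
  A -> T0 C | T0 T1 | T1 A | a | b
  B -> T0 T0 | a | b
  C -> T0 T0 | a | b
  T0 -> a
  T1 -> b

CYK fill — only the sub-triangle for w[1..2]:
  [1..1]={A,B,C,T1}  "b"  orig:{A,B,C}
  [2..2]={A,B,C,T0}  "a"  orig:{A,B,C}
  [1..2]={A,S}  "ba"

Original NTs in T[1,2] deriving "ba": ["A", "S"]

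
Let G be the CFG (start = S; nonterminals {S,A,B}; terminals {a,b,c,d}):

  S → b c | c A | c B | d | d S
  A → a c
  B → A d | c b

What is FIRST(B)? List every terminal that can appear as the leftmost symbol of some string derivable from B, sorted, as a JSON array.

FIRST iteration:
pass 1:
  A via A→a c: +{a}
  B via B→A d: +{a}
  B via B→c b: +{c}
  S via S→b c: +{b}
  S via S→c A: +{c}
  S via S→d: +{d}
  FIRST(S)={b,c,d}  FIRST(A)={a}  FIRST(B)={a,c}
pass 2: — fixpoint
  FIRST(S)={b,c,d}  FIRST(A)={a}  FIRST(B)={a,c}

FIRST(B) = ["a", "c"]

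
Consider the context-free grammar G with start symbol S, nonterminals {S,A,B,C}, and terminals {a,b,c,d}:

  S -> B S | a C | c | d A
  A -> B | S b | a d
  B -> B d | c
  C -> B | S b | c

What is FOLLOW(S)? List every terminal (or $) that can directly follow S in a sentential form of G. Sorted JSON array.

FIRST iteration:
round 1:
  A via A→a d: +{a}
  B via B→c: +{c}
  C via C→B: +{c}
  S via S→B S: +{c}
  S via S→a C: +{a}
  S via S→d A: +{d}
  S: {a,c,d}  A: {a}  B: {c}  C: {c}
round 2:
  A via A→B: +{c}
  A via A→S b: +{d}
  C via C→S b: +{a,d}
  S: {a,c,d}  A: {a,c,d}  B: {c}  C: {a,c,d}
round 3: done
  S: {a,c,d}  A: {a,c,d}  B: {c}  C: {a,c,d}

FOLLOW sets:
initialize: $ ∈ FOLLOW(S)
round 1:
  A→S b: FOLLOW(S) ⊇ FIRST(b) = {b}; new: +{b}
  B→B d: FOLLOW(B) ⊇ FIRST(d) = {d}; new: +{d}
  S→B S: FOLLOW(B) ⊇ FIRST(S) = {a,c,d}; new: +{a,c}
  S→a C: FOLLOW(C) ⊇ FOLLOW(S) ⊇ {$,b}; new: +{$,b}
  S→d A: FOLLOW(A) ⊇ FOLLOW(S) ⊇ {$,b}; new: +{$,b}
  FOLLOW[S]={$,b}  FOLLOW[A]={$,b}  FOLLOW[B]={a,c,d}  FOLLOW[C]={$,b}
round 2:
  A→B: FOLLOW(B) ⊇ FOLLOW(A) ⊇ {$,b}; new: +{$,b}
  FOLLOW[S]={$,b}  FOLLOW[A]={$,b}  FOLLOW[B]={$,a,b,c,d}  FOLLOW[C]={$,b}
round 3: done
  FOLLOW[S]={$,b}  FOLLOW[A]={$,b}  FOLLOW[B]={$,a,b,c,d}  FOLLOW[C]={$,b}

FOLLOW(S) = ["$", "b"]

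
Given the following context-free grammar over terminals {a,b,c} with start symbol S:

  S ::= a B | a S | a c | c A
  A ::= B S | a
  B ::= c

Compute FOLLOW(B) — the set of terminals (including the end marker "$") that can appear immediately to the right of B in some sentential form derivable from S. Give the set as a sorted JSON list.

FIRST iteration:
[1]
  A via A→a: +{a}
  B via B→c: +{c}
  S via S→a B: +{a}
  S via S→c A: +{c}
  FIRST(S)={a,c}  FIRST(A)={a}  FIRST(B)={c}
[2]
  A via A→B S: +{c}
  FIRST(S)={a,c}  FIRST(A)={a,c}  FIRST(B)={c}
[3] done
  FIRST(S)={a,c}  FIRST(A)={a,c}  FIRST(B)={c}

FOLLOW sets:
seed FOLLOW(S) with $
round 1:
  A→B S: FOLLOW(B) ⊇ FIRST(S) = {a,c}; new: +{a,c}
  S→a B: FOLLOW(B) ⊇ FOLLOW(S) ⊇ {$}; new: +{$}
  S→c A: FOLLOW(A) ⊇ FOLLOW(S) ⊇ {$}; new: +{$}
  FOLLOW[S]={$}  FOLLOW[A]={$}  FOLLOW[B]={$,a,c}
round 2: (stable)
  FOLLOW[S]={$}  FOLLOW[A]={$}  FOLLOW[B]={$,a,c}

FOLLOW(B) = ["$", "a", "c"]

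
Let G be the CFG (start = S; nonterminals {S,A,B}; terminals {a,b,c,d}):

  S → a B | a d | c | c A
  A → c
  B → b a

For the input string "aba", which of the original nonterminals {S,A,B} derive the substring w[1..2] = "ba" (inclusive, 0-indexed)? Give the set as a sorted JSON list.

CNF form of G:
  S -> T1 B | T1 T2 | T3 A | c
  A -> c
  B -> T0 T1
  T0 -> b
  T1 -> a
  T2 -> d
  T3 -> c

CYK table (by increasing span), restricted to cells inside w[1..2]:
  cell(1,1) b: {T0}  orig:{}
  cell(2,2) a: {T1}  orig:{}
  cell(1,2) ba: {B}

Original NTs in T[1,2] deriving "ba": ["B"]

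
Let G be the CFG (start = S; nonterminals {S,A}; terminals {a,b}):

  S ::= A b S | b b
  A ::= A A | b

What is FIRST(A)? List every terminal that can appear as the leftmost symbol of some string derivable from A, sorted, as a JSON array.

Compute FIRST by fixpoint:
pass 1:
  A via A→b: +{b}
  S via S→A b S: +{b}
  FIRST(S)={b}  FIRST(A)={b}
pass 2: done
  FIRST(S)={b}  FIRST(A)={b}

FIRST(A) = ["b"]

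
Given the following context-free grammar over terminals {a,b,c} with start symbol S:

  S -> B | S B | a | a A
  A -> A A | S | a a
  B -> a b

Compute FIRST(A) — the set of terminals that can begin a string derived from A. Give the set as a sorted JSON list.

FIRST sets, iterate to fixpoint:
iter 1:
  A via A→a a: +{a}
  B via B→a b: +{a}
  S via S→B: +{a}
  FIRST(S)={a}  FIRST(A)={a}  FIRST(B)={a}
iter 2: (stable)
  FIRST(S)={a}  FIRST(A)={a}  FIRST(B)={a}

FIRST(A) = ["a"]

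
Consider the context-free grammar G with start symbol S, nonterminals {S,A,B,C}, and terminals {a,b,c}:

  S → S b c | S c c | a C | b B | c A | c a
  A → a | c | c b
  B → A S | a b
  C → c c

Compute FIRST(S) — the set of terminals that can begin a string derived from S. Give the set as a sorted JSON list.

FIRST iteration:
iter 1:
  A via A→a: +{a}
  A via A→c: +{c}
  B via B→A S: +{a,c}
  C via C→c c: +{c}
  S via S→a C: +{a}
  S via S→b B: +{b}
  S via S→c A: +{c}
  FIRST(S)={a,b,c}  FIRST(A)={a,c}  FIRST(B)={a,c}  FIRST(C)={c}
iter 2: (stable)
  FIRST(S)={a,b,c}  FIRST(A)={a,c}  FIRST(B)={a,c}  FIRST(C)={c}

FIRST(S) = ["a", "b", "c"]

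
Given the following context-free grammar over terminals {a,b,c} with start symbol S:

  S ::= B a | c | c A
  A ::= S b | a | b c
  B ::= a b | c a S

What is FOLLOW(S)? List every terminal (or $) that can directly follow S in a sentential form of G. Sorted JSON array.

FIRST sets, iterate to fixpoint:
round 1:
  A via A→a: +{a}
  A via A→b c: +{b}
  B via B→a b: +{a}
  B via B→c a S: +{c}
  S via S→B a: +{a,c}
  FIRST(S)={a,c}  FIRST(A)={a,b}  FIRST(B)={a,c}
round 2:
  A via A→S b: +{c}
  FIRST(S)={a,c}  FIRST(A)={a,b,c}  FIRST(B)={a,c}
round 3: done
  FIRST(S)={a,c}  FIRST(A)={a,b,c}  FIRST(B)={a,c}

FOLLOW sets:
FOLLOW(S) := {$}
pass 1:
  A→S b: FOLLOW(S) ⊇ FIRST(b) = {b}; new: +{b}
  S→B a: FOLLOW(B) ⊇ FIRST(a) = {a}; new: +{a}
  S→c A: FOLLOW(A) ⊇ FOLLOW(S) ⊇ {$,b}; new: +{$,b}
  FOLLOW(S)={$,b}  FOLLOW(A)={$,b}  FOLLOW(B)={a}
pass 2:
  B→c a S: FOLLOW(S) ⊇ FOLLOW(B) ⊇ {a}; new: +{a}
  S→c A: FOLLOW(A) ⊇ FOLLOW(S) ⊇ {$,a,b}; new: +{a}
  FOLLOW(S)={$,a,b}  FOLLOW(A)={$,a,b}  FOLLOW(B)={a}
pass 3: done
  FOLLOW(S)={$,a,b}  FOLLOW(A)={$,a,b}  FOLLOW(B)={a}

FOLLOW(S) = ["$", "a", "b"]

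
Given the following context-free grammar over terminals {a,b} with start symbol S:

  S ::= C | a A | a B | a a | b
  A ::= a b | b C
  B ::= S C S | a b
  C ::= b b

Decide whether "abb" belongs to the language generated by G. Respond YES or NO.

CNF form of G:
  S -> T0 A | T0 B | T0 T0 | T1 T1 | b
  A -> T0 T1 | T1 C
  B -> S X2 | T0 T1
  C -> T1 T1
  T0 -> a
  T1 -> b
  X2 -> C S

CYK table (by increasing span):
  [0..0]={T0}  "a"  orig:{}
  [1..1]={S,T1}  "b"  orig:{S}
  [2..2]={S,T1}  "b"  orig:{S}
  [0..1]={A,B}  "ab"
  [1..2]={C,S}  "bb"
  [0..2]=∅  "abb"

S ∉ T[0,2] ⇒ NO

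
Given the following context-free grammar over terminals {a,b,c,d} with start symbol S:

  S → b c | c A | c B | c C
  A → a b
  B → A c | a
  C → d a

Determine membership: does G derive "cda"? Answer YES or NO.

Convert to CNF:
  S -> T1 T2 | T2 A | T2 B | T2 C
  A -> T0 T1
  B -> A T2 | a
  C -> T3 T0
  T0 -> a
  T1 -> b
  T2 -> c
  T3 -> d

CYK fill:
  cell(0,0) c: {T2}  orig:{}
  cell(1,1) d: {T3}  orig:{}
  cell(2,2) a: {B,T0}  orig:{B}
  cell(0,1) cd: ∅
  cell(1,2) da: {C}
  cell(0,2) cda: {S}

S ∈ T[0,2] ⇒ YES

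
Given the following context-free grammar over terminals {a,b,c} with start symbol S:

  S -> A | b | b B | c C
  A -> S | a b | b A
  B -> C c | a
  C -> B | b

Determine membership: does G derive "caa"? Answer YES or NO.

CNF form of G:
  S -> T0 T1 | T1 A | T1 B | T2 C | b
  A -> T0 T1 | T1 A | T1 B | T2 C | b
  B -> C T2 | a
  C -> C T2 | a | b
  T0 -> a
  T1 -> b
  T2 -> c

Fill CYK table bottom-up:
  [0..0]={T2}  "c"  orig:{}
  [1..1]={B,C,T0}  "a"  orig:{B,C}
  [2..2]={B,C,T0}  "a"  orig:{B,C}
  [0..1]={A,S}  "ca"
  [1..2]=∅  "aa"
  [0..2]=∅  "caa"

S ∉ T[0,2] ⇒ NO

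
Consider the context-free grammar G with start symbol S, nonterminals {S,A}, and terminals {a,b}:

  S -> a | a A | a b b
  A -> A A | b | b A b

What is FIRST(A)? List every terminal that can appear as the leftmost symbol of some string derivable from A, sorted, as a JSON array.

FIRST iteration:
pass 1:
  A via A→b: +{b}
  S via S→a: +{a}
  FIRST(S)={a}  FIRST(A)={b}
pass 2: (no change)
  FIRST(S)={a}  FIRST(A)={b}

FIRST(A) = ["b"]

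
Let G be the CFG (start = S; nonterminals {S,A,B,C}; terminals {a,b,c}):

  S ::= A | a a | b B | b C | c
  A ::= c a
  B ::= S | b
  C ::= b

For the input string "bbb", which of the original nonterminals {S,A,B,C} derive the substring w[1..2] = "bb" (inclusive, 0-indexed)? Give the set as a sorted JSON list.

CNF form of G:
  S -> T0 T1 | T1 T1 | T2 B | T2 C | c
  A -> T0 T1
  B -> T0 T1 | T1 T1 | T2 B | T2 C | b | c
  C -> b
  T0 -> c
  T1 -> a
  T2 -> b

CYK fill (cells [i..j] with 1 ≤ i ≤ j ≤ 2 only):
  cell(1,1) b: {B,C,T2}  orig:{B,C}
  cell(2,2) b: {B,C,T2}  orig:{B,C}
  cell(1,2) bb: {B,S}

Original NTs in T[1,2] deriving "bb": ["B", "S"]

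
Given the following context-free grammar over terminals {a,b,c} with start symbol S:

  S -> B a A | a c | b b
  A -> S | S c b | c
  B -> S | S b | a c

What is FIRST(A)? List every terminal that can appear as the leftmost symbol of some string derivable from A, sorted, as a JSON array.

FIRST iteration:
pass 1:
  A via A→c: +{c}
  B via B→a c: +{a}
  S via S→B a A: +{a}
  S via S→b b: +{b}
  FIRST(S)={a,b}  FIRST(A)={c}  FIRST(B)={a}
pass 2:
  A via A→S: +{a,b}
  B via B→S: +{b}
  FIRST(S)={a,b}  FIRST(A)={a,b,c}  FIRST(B)={a,b}
pass 3: done
  FIRST(S)={a,b}  FIRST(A)={a,b,c}  FIRST(B)={a,b}

FIRST(A) = ["a", "b", "c"]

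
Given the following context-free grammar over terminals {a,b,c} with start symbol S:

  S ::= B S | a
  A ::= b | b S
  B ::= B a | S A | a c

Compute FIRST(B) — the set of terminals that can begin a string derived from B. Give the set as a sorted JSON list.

Compute FIRST by fixpoint:
[1]
  A via A→b: +{b}
  B via B→a c: +{a}
  S via S→B S: +{a}
  FIRST[S]={a}  FIRST[A]={b}  FIRST[B]={a}
[2] (stable)
  FIRST[S]={a}  FIRST[A]={b}  FIRST[B]={a}

FIRST(B) = ["a"]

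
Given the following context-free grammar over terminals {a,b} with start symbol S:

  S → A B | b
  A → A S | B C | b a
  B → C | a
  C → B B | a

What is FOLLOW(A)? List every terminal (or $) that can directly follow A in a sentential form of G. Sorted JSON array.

Compute FIRST by fixpoint:
round 1:
  A via A→b a: +{b}
  B via B→a: +{a}
  C via C→B B: +{a}
  S via S→A B: +{b}
  FIRST[S]={b}  FIRST[A]={b}  FIRST[B]={a}  FIRST[C]={a}
round 2:
  A via A→B C: +{a}
  S via S→A B: +{a}
  FIRST[S]={a,b}  FIRST[A]={a,b}  FIRST[B]={a}  FIRST[C]={a}
round 3: — fixpoint
  FIRST[S]={a,b}  FIRST[A]={a,b}  FIRST[B]={a}  FIRST[C]={a}

Compute FOLLOW by fixpoint:
initialize: $ ∈ FOLLOW(S)
round 1:
  A→A S: FOLLOW(A) ⊇ FIRST(S) = {a,b}; new: +{a,b}
  A→A S: FOLLOW(S) ⊇ FOLLOW(A) ⊇ {a,b}; new: +{a,b}
  A→B C: FOLLOW(B) ⊇ FIRST(C) = {a}; new: +{a}
  A→B C: FOLLOW(C) ⊇ FOLLOW(A) ⊇ {a,b}; new: +{a,b}
  C→B B: FOLLOW(B) ⊇ FOLLOW(C) ⊇ {a,b}; new: +{b}
  S→A B: FOLLOW(B) ⊇ FOLLOW(S) ⊇ {$,a,b}; new: +{$}
  S: {$,a,b}  A: {a,b}  B: {$,a,b}  C: {a,b}
round 2:
  B→C: FOLLOW(C) ⊇ FOLLOW(B) ⊇ {$,a,b}; new: +{$}
  S: {$,a,b}  A: {a,b}  B: {$,a,b}  C: {$,a,b}
round 3: (no change)
  S: {$,a,b}  A: {a,b}  B: {$,a,b}  C: {$,a,b}

FOLLOW(A) = ["a", "b"]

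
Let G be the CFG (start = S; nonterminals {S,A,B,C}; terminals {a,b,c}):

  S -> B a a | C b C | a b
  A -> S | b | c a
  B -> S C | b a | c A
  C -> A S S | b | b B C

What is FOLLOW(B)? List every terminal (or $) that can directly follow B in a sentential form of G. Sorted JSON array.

Compute FIRST by fixpoint:
iter 1:
  A via A→b: +{b}
  A via A→c a: +{c}
  B via B→b a: +{b}
  B via B→c A: +{c}
  C via C→A S S: +{b,c}
  S via S→B a a: +{b,c}
  S via S→a b: +{a}
  S: {a,b,c}  A: {b,c}  B: {b,c}  C: {b,c}
iter 2:
  A via A→S: +{a}
  B via B→S C: +{a}
  C via C→A S S: +{a}
  S: {a,b,c}  A: {a,b,c}  B: {a,b,c}  C: {a,b,c}
iter 3: done
  S: {a,b,c}  A: {a,b,c}  B: {a,b,c}  C: {a,b,c}

FOLLOW sets:
seed FOLLOW(S) with $
pass 1:
  B→S C: FOLLOW(S) ⊇ FIRST(C) = {a,b,c}; new: +{a,b,c}
  C→A S S: FOLLOW(A) ⊇ FIRST(S) = {a,b,c}; new: +{a,b,c}
  C→b B C: FOLLOW(B) ⊇ FIRST(C) = {a,b,c}; new: +{a,b,c}
  S→C b C: FOLLOW(C) ⊇ FIRST(b) = {b}; new: +{b}
  S→C b C: FOLLOW(C) ⊇ FOLLOW(S) ⊇ {$,a,b,c}; new: +{$,a,c}
  FOLLOW[S]={$,a,b,c}  FOLLOW[A]={a,b,c}  FOLLOW[B]={a,b,c}  FOLLOW[C]={$,a,b,c}
pass 2: (stable)
  FOLLOW[S]={$,a,b,c}  FOLLOW[A]={a,b,c}  FOLLOW[B]={a,b,c}  FOLLOW[C]={$,a,b,c}

FOLLOW(B) = ["a", "b", "c"]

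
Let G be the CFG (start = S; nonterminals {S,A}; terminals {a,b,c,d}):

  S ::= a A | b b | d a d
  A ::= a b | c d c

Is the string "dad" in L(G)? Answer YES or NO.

CNF form of G:
  S -> T0 A | T1 T1 | T3 X5
  A -> T0 T1 | T2 X4
  T0 -> a
  T1 -> b
  T2 -> c
  T3 -> d
  X4 -> T3 T2
  X5 -> T0 T3

Fill CYK table bottom-up:
  T[0,0] 'd' = {T3}  orig:{}
  T[1,1] 'a' = {T0}  orig:{}
  T[2,2] 'd' = {T3}  orig:{}
  T[0,1] 'da' = ∅
  T[1,2] 'ad' = {X5}  orig:{}
  T[0,2] 'dad' = {S}

S ∈ T[0,2] ⇒ YES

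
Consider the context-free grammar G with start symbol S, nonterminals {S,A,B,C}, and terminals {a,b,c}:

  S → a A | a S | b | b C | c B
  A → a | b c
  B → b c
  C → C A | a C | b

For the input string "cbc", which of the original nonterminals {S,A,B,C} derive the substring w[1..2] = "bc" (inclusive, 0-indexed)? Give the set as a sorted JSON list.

Convert to CNF:
  S -> T0 C | T1 B | T2 A | T2 S | b
  A -> T0 T1 | a
  B -> T0 T1
  C -> C A | T2 C | b
  T0 -> b
  T1 -> c
  T2 -> a

Fill CYK table bottom-up, restricted to cells inside w[1..2]:
  [1..1]={C,S,T0}  "b"  orig:{C,S}
  [2..2]={T1}  "c"  orig:{}
  [1..2]={A,B}  "bc"

Original NTs in T[1,2] deriving "bc": ["A", "B"]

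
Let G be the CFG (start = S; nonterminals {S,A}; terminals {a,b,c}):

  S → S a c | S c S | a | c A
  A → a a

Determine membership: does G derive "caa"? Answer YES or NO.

CNF form of G:
  S -> S X2 | S X3 | T1 A | a
  A -> T0 T0
  T0 -> a
  T1 -> c
  X2 -> T0 T1
  X3 -> T1 S

CYK fill:
  T[0,0] 'c' = {T1}  orig:{}
  T[1,1] 'a' = {S,T0}  orig:{S}
  T[2,2] 'a' = {S,T0}  orig:{S}
  T[0,1] 'ca' = {X3}  orig:{}
  T[1,2] 'aa' = {A}
  T[0,2] 'caa' = {S}

S ∈ T[0,2] ⇒ YES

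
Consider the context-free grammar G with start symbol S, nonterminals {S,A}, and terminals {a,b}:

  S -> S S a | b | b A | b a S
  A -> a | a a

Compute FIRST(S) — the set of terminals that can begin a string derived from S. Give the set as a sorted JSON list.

Compute FIRST by fixpoint:
[1]
  A via A→a: +{a}
  S via S→b: +{b}
  FIRST(S)={b}  FIRST(A)={a}
[2] (stable)
  FIRST(S)={b}  FIRST(A)={a}

FIRST(S) = ["b"]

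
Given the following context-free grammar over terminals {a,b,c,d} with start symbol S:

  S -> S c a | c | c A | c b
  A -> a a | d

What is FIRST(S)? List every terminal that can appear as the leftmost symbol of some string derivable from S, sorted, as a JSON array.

Compute FIRST by fixpoint:
pass 1:
  A via A→a a: +{a}
  A via A→d: +{d}
  S via S→c: +{c}
  S: {c}  A: {a,d}
pass 2: done
  S: {c}  A: {a,d}

FIRST(S) = ["c"]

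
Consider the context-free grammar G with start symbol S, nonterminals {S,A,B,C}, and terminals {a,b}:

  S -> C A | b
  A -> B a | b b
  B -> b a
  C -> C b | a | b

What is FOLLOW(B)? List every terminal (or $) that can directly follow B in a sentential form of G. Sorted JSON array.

FIRST iteration:
pass 1:
  A via A→b b: +{b}
  B via B→b a: +{b}
  C via C→a: +{a}
  C via C→b: +{b}
  S via S→C A: +{a,b}
  S: {a,b}  A: {b}  B: {b}  C: {a,b}
pass 2: — fixpoint
  S: {a,b}  A: {b}  B: {b}  C: {a,b}

FOLLOW sets:
FOLLOW(S) := {$}
pass 1:
  A→B a: FOLLOW(B) ⊇ FIRST(a) = {a}; new: +{a}
  C→C b: FOLLOW(C) ⊇ FIRST(b) = {b}; new: +{b}
  S→C A: FOLLOW(A) ⊇ FOLLOW(S) ⊇ {$}; new: +{$}
  FOLLOW[S]={$}  FOLLOW[A]={$}  FOLLOW[B]={a}  FOLLOW[C]={b}
pass 2: — fixpoint
  FOLLOW[S]={$}  FOLLOW[A]={$}  FOLLOW[B]={a}  FOLLOW[C]={b}

FOLLOW(B) = ["a"]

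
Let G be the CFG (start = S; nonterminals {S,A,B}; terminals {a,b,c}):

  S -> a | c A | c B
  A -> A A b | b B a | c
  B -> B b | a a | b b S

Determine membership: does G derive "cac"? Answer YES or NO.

CNF form of G:
  S -> T2 A | T2 B | a
  A -> A X3 | T0 X4 | c
  B -> B T0 | T0 X5 | T1 T1
  T0 -> b
  T1 -> a
  T2 -> c
  X3 -> A T0
  X4 -> B T1
  X5 -> T0 S

Fill CYK table bottom-up:
  [0..0]={A,T2}  "c"  orig:{A}
  [1..1]={S,T1}  "a"  orig:{S}
  [2..2]={A,T2}  "c"  orig:{A}
  [0..1]=∅  "ca"
  [1..2]=∅  "ac"
  [0..2]=∅  "cac"

S ∉ T[0,2] ⇒ NO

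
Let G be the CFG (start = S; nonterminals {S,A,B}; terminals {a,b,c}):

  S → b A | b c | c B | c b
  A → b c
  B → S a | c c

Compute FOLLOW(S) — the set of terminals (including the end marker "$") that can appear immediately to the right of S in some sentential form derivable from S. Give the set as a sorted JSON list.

FIRST iteration:
iter 1:
  A via A→b c: +{b}
  B via B→c c: +{c}
  S via S→b A: +{b}
  S via S→c B: +{c}
  FIRST[S]={b,c}  FIRST[A]={b}  FIRST[B]={c}
iter 2:
  B via B→S a: +{b}
  FIRST[S]={b,c}  FIRST[A]={b}  FIRST[B]={b,c}
iter 3: — fixpoint
  FIRST[S]={b,c}  FIRST[A]={b}  FIRST[B]={b,c}

FOLLOW sets:
FOLLOW(S) := {$}
round 1:
  B→S a: FOLLOW(S) ⊇ FIRST(a) = {a}; new: +{a}
  S→b A: FOLLOW(A) ⊇ FOLLOW(S) ⊇ {$,a}; new: +{$,a}
  S→c B: FOLLOW(B) ⊇ FOLLOW(S) ⊇ {$,a}; new: +{$,a}
  FOLLOW(S)={$,a}  FOLLOW(A)={$,a}  FOLLOW(B)={$,a}
round 2: (stable)
  FOLLOW(S)={$,a}  FOLLOW(A)={$,a}  FOLLOW(B)={$,a}

FOLLOW(S) = ["$", "a"]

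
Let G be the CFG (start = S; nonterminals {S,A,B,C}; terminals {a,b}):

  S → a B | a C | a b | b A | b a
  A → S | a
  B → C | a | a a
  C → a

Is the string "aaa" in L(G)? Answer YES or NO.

Convert to CNF:
  S -> T0 B | T0 C | T0 T1 | T1 A | T1 T0
  A -> T0 B | T0 C | T0 T1 | T1 A | T1 T0 | a
  B -> T0 T0 | a
  C -> a
  T0 -> a
  T1 -> b

Fill CYK table bottom-up:
  cell(0,0) a: {A,B,C,T0}  orig:{A,B,C}
  cell(1,1) a: {A,B,C,T0}  orig:{A,B,C}
  cell(2,2) a: {A,B,C,T0}  orig:{A,B,C}
  cell(0,1) aa: {A,B,S}
  cell(1,2) aa: {A,B,S}
  cell(0,2) aaa: {A,S}

S ∈ T[0,2] ⇒ YES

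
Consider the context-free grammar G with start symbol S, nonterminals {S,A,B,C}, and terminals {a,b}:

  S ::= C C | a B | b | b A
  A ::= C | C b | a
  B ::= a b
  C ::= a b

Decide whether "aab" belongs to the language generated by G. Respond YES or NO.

CNF form of G:
  S -> C C | T0 A | T1 B | b
  A -> C T0 | T1 T0 | a
  B -> T1 T0
  C -> T1 T0
  T0 -> b
  T1 -> a

Fill CYK table bottom-up:
  [0..0]={A,T1}  "a"  orig:{A}
  [1..1]={A,T1}  "a"  orig:{A}
  [2..2]={S,T0}  "b"  orig:{S}
  [0..1]=∅  "aa"
  [1..2]={A,B,C}  "ab"
  [0..2]={S}  "aab"

S ∈ T[0,2] ⇒ YES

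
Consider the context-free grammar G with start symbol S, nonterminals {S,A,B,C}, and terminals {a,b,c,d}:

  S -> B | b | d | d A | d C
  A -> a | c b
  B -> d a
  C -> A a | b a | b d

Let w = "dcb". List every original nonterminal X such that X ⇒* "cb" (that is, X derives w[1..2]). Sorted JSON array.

Convert to CNF:
  S -> T2 A | T2 C | T2 T3 | b | d
  A -> T0 T1 | a
  B -> T2 T3
  C -> A T3 | T1 T2 | T1 T3
  T0 -> c
  T1 -> b
  T2 -> d
  T3 -> a

CYK table (by increasing span) (cells [i..j] with 1 ≤ i ≤ j ≤ 2 only):
  cell(1,1) c: {T0}  orig:{}
  cell(2,2) b: {S,T1}  orig:{S}
  cell(1,2) cb: {A}

Original NTs in T[1,2] deriving "cb": ["A"]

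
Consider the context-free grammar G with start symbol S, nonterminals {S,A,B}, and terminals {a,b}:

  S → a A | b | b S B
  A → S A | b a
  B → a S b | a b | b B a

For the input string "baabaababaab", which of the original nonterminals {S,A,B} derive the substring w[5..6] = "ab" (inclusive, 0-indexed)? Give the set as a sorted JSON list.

Convert to CNF:
  S -> T0 X4 | T1 A | b
  A -> S A | T0 T1
  B -> T0 X3 | T1 T0 | T1 X2
  T0 -> b
  T1 -> a
  X2 -> S T0
  X3 -> B T1
  X4 -> S B

Fill CYK table bottom-up — only the sub-triangle for w[5..6]:
  [5..5]={T1}  "a"  orig:{}
  [6..6]={S,T0}  "b"  orig:{S}
  [5..6]={B}  "ab"

Original NTs in T[5,6] deriving "ab": ["B"]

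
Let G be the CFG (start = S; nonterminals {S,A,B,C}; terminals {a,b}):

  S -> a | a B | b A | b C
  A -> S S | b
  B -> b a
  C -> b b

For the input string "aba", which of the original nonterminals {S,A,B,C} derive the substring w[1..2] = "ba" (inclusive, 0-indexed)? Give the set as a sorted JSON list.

Convert to CNF:
  S -> T0 A | T0 C | T1 B | a
  A -> S S | b
  B -> T0 T1
  C -> T0 T0
  T0 -> b
  T1 -> a

Fill CYK table bottom-up — only the sub-triangle for w[1..2]:
  [1..1]={A,T0}  "b"  orig:{A}
  [2..2]={S,T1}  "a"  orig:{S}
  [1..2]={B}  "ba"

Original NTs in T[1,2] deriving "ba": ["B"]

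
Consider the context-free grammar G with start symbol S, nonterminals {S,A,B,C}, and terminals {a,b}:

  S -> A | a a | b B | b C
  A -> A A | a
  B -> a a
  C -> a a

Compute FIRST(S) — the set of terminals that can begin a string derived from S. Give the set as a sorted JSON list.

Compute FIRST by fixpoint:
[1]
  A via A→a: +{a}
  B via B→a a: +{a}
  C via C→a a: +{a}
  S via S→A: +{a}
  S via S→b B: +{b}
  S: {a,b}  A: {a}  B: {a}  C: {a}
[2] done
  S: {a,b}  A: {a}  B: {a}  C: {a}

FIRST(S) = ["a", "b"]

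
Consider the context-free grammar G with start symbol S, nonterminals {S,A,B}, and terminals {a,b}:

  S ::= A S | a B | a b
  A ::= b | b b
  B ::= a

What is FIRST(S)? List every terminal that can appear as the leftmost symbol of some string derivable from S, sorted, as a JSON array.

FIRST iteration:
[1]
  A via A→b: +{b}
  B via B→a: +{a}
  S via S→A S: +{b}
  S via S→a B: +{a}
  FIRST(S)={a,b}  FIRST(A)={b}  FIRST(B)={a}
[2] — fixpoint
  FIRST(S)={a,b}  FIRST(A)={b}  FIRST(B)={a}

FIRST(S) = ["a", "b"]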